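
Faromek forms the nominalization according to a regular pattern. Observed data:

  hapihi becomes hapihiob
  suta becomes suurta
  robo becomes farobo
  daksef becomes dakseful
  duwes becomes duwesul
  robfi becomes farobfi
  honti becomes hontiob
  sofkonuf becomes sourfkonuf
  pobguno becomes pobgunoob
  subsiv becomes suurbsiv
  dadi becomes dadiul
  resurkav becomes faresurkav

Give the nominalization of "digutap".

"digutap" begins with d-. The stems beginning with d- (dadi → dadiul, duwes → duwesul, daksef → dakseful) add -ul.
The other patterns: stems beginning with r- add the prefix fa-; stems beginning with s- insert -ur- after the first vowel; stems beginning with h- or p- add -ob.
So digutap → digutapul.

digutapul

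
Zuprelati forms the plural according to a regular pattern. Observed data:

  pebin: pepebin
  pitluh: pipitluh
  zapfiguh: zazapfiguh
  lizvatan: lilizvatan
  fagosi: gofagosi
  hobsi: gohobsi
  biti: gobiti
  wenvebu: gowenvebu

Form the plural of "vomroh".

vovomroh

pebin and fagosi both have last vowel 'i' yet inflect differently (pepebin, gofagosi), so the last vowel is not what conditions the rule; the final letter is.
"vomroh" ends in -h. The stems ending in -h (pitluh → pipitluh, zapfiguh → zazapfiguh) repeat the first consonant+vowel as a prefix.
So vomroh → vovomroh.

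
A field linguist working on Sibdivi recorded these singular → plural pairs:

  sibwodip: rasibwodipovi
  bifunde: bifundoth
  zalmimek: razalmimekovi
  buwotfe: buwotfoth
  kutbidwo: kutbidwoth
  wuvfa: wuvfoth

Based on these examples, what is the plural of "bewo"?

bewoth

bifunde and zalmimek both have last vowel 'e' yet inflect differently (bifundoth, razalmimekovi), so the last vowel is not what conditions the rule; whether the stem ends in a vowel or a consonant is.
"bewo" ends in a vowel. The stems ending in a vowel (wuvfa → wuvfoth, bifunde → bifundoth, kutbidwo → kutbidwoth) drop the final letter and add -oth.
The other pattern: stems ending in a consonant add ra- … -ovi around the stem.
So bewo → bewoth.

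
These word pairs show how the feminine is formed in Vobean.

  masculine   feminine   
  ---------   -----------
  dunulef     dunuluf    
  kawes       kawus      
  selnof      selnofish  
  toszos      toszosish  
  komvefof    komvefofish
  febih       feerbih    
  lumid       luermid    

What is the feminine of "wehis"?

dunulef and selnof both end in -f yet inflect differently (dunuluf, selnofish), so the final letter is not what conditions the rule; the last vowel is.
"wehis" has last vowel 'i'. The stems whose last vowel is 'i' (febih → feerbih, lumid → luermid) insert -er- after the first vowel.
The other patterns: stems whose last vowel is 'e' change the last vowel to 'u'; stems whose last vowel is 'o' add -ish.
So wehis → weerhis.

weerhis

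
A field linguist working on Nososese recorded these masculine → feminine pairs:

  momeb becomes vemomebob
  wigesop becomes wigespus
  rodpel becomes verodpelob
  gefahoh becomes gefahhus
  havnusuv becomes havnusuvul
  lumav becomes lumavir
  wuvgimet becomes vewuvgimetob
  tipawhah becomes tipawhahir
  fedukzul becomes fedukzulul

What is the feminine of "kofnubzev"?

vekofnubzevob

"kofnubzev" has last vowel 'e'. The stems whose last vowel is 'e' (rodpel → verodpelob, momeb → vemomebob, wuvgimet → vewuvgimetob) add ve- … -ob around the stem.
So kofnubzev → vekofnubzevob.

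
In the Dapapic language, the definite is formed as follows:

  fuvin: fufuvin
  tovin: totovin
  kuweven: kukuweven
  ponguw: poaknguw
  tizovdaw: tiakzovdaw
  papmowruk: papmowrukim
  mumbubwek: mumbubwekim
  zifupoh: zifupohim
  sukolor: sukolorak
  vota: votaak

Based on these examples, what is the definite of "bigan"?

bibigan

ponguw and papmowruk both have last vowel 'u' yet inflect differently (poaknguw, papmowrukim), so the last vowel is not what conditions the rule; the final letter is.
"bigan" ends in -n. The stems ending in -n (fuvin → fufuvin, tovin → totovin, kuweven → kukuweven) repeat the first consonant+vowel as a prefix.
The other patterns: stems ending in -w insert -ak- after the first vowel; stems ending in -h or -k add -im; stems ending in -a or -r add -ak.
So bigan → bibigan.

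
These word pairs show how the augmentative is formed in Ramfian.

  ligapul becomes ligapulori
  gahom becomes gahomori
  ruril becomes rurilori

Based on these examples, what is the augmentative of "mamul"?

mamulori

Every pair shown (ligapul → ligapulori, gahom → gahomori, ruril → rurilori) follows the same rule: add -ori.
So mamul → mamulori.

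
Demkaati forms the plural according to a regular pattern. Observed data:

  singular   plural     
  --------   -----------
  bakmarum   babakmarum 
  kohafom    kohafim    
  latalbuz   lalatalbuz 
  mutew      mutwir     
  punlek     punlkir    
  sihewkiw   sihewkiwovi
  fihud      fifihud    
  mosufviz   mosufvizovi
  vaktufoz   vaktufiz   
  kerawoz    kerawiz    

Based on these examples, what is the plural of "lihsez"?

lihszir

"lihsez" has last vowel 'e'. The stems whose last vowel is 'e' (punlek → punlkir, mutew → mutwir) delete the last vowel and add -ir.
The other patterns: stems whose last vowel is 'o' change the last vowel to 'i'; stems whose last vowel is 'i' add -ovi; stems whose last vowel is 'u' repeat the first consonant+vowel as a prefix.
So lihsez → lihszir.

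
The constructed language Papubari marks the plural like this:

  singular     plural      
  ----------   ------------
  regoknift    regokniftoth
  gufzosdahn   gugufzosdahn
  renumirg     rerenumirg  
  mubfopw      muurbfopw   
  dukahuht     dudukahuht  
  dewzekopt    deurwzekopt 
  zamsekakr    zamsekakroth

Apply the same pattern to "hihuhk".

hihihuhk

"hihuhk" has second-to-last letter 'h'. The stems whose second-to-last letter is 'h' (gufzosdahn → gugufzosdahn, dukahuht → dudukahuht) repeat the first consonant+vowel as a prefix.
The other patterns: stems whose second-to-last letter is 'p' insert -ur- after the first vowel; stems whose second-to-last letter is 'f' or 'k' add -oth.
So hihuhk → hihihuhk.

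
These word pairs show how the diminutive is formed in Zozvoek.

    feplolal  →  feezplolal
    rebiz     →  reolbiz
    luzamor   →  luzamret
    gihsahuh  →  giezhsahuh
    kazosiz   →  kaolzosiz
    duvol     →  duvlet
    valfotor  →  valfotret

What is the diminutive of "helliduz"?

heezlliduz

feplolal and duvol both end in -l yet inflect differently (feezplolal, duvlet), so the final letter is not what conditions the rule; the last vowel is.
"helliduz" has last vowel 'u'. The one such stem in the data (gihsahuh → giezhsahuh) inserts -ez- after the first vowel (as does feplolal), so the same rule applies.
So helliduz → heezlliduz.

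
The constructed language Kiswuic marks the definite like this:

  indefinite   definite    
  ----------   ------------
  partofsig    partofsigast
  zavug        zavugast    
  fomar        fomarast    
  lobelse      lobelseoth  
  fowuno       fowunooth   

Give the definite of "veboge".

vebogeoth

fomar and fowuno both begin with f- yet inflect differently (fomarast, fowunooth), so the first letter is not what conditions the rule; whether the stem ends in a vowel or a consonant is.
"veboge" ends in a vowel. The stems ending in a vowel (lobelse → lobelseoth, fowuno → fowunooth) add -oth.
The other pattern: stems ending in a consonant add -ast.
So veboge → vebogeoth.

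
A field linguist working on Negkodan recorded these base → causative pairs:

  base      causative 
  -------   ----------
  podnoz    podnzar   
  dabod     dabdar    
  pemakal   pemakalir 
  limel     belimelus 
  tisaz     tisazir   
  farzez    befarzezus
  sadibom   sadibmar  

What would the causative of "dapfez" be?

bedapfezus

tisaz and podnoz both end in -z yet inflect differently (tisazir, podnzar), so the final letter is not what conditions the rule; the last vowel is.
"dapfez" has last vowel 'e'. The stems whose last vowel is 'e' (farzez → befarzezus, limel → belimelus) add be- … -us around the stem.
So dapfez → bedapfezus.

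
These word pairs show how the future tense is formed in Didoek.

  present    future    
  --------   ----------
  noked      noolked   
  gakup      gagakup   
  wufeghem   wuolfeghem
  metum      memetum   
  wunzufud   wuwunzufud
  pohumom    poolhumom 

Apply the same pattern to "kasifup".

wunzufud and noked both end in -d yet inflect differently (wuwunzufud, noolked), so the final letter is not what conditions the rule; the last vowel is.
"kasifup" has last vowel 'u'. The stems whose last vowel is 'u' (gakup → gagakup, metum → memetum, wunzufud → wuwunzufud) repeat the first consonant+vowel as a prefix.
The other pattern: stems whose last vowel is 'e' or 'o' insert -ol- after the first vowel.
So kasifup → kakasifup.

kakasifup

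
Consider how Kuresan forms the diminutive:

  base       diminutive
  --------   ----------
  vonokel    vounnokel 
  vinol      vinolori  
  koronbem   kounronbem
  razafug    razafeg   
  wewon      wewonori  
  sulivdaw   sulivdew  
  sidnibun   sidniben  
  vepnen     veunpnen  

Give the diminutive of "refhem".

vinol and vonokel both end in -l yet inflect differently (vinolori, vounnokel), so the final letter is not what conditions the rule; the last vowel is.
"refhem" has last vowel 'e'. The stems whose last vowel is 'e' (koronbem → kounronbem, vonokel → vounnokel, vepnen → veunpnen) insert -un- after the first vowel.
So refhem → reunfhem.

reunfhem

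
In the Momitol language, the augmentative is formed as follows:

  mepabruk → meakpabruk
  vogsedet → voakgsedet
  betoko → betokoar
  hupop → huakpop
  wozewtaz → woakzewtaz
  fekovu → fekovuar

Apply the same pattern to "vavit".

fekovu and mepabruk both have last vowel 'u' yet inflect differently (fekovuar, meakpabruk), so the last vowel is not what conditions the rule; whether the stem ends in a vowel or a consonant is.
"vavit" ends in a consonant. The stems ending in a consonant (wozewtaz → woakzewtaz, vogsedet → voakgsedet, mepabruk → meakpabruk) insert -ak- after the first vowel.
The other pattern: stems ending in a vowel add -ar.
So vavit → vaakvit.

vaakvit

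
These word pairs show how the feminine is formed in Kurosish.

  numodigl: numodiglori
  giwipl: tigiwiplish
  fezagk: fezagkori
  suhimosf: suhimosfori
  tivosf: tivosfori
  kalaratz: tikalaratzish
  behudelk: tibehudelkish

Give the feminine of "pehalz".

tipehalzish

numodigl and giwipl both end in -l yet inflect differently (numodiglori, tigiwiplish), so the final letter is not what conditions the rule; the second-to-last letter is.
"pehalz" has second-to-last letter 'l'. The one such stem in the data (behudelk → tibehudelkish) adds ti- … -ish around the stem, so the same rule applies.
The other pattern: stems whose second-to-last letter is 'g' or 's' add -ori.
So pehalz → tipehalzish.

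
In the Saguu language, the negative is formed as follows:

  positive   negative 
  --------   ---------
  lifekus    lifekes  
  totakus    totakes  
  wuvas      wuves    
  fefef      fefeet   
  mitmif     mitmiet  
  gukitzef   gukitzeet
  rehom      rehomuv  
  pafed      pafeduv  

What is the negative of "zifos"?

zifes

fefef and pafed both have last vowel 'e' yet inflect differently (fefeet, pafeduv), so the last vowel is not what conditions the rule; the final letter is.
"zifos" ends in -s. The stems ending in -s (lifekus → lifekes, totakus → totakes, wuvas → wuves) change the last vowel to 'e'.
So zifos → zifes.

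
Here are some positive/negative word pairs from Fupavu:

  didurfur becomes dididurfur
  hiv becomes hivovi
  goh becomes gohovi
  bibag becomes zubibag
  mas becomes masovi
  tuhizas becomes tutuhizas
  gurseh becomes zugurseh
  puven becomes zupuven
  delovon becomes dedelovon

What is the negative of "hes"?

goh and gurseh both end in -h yet inflect differently (gohovi, zugurseh), so the final letter is not what conditions the rule; the number of vowels is.
"hes" has 1 vowel. The stems with 1 vowel (goh → gohovi, mas → masovi, hiv → hivovi) add -ovi.
So hes → hesovi.

hesovi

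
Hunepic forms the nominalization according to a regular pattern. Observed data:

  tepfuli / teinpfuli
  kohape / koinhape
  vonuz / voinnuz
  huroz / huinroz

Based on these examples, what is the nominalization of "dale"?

dainle

Every pair shown (tepfuli → teinpfuli, kohape → koinhape, vonuz → voinnuz, …) follows the same rule: insert -in- after the first vowel.
So dale → dainle.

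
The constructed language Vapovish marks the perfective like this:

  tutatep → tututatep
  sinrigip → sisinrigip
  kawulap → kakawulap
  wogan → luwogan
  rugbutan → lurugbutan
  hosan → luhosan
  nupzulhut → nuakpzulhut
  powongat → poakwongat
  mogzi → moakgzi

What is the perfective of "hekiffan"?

luhekiffan

"hekiffan" ends in -n. The stems ending in -n (wogan → luwogan, rugbutan → lurugbutan, hosan → luhosan) add the prefix lu-.
The other patterns: stems ending in -p repeat the first consonant+vowel as a prefix; stems ending in -i or -t insert -ak- after the first vowel.
So hekiffan → luhekiffan.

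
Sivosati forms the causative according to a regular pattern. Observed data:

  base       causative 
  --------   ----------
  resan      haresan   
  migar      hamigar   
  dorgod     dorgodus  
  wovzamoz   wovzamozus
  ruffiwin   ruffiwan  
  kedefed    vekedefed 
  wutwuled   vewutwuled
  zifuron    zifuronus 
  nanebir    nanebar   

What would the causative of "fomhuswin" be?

wutwuled and dorgod both end in -d yet inflect differently (vewutwuled, dorgodus), so the final letter is not what conditions the rule; the last vowel is.
"fomhuswin" has last vowel 'i'. The stems whose last vowel is 'i' (nanebir → nanebar, ruffiwin → ruffiwan) change the last vowel to 'a'.
The other patterns: stems whose last vowel is 'a' add the prefix ha-; stems whose last vowel is 'e' add the prefix ve-; stems whose last vowel is 'o' add -us.
So fomhuswin → fomhuswan.

fomhuswan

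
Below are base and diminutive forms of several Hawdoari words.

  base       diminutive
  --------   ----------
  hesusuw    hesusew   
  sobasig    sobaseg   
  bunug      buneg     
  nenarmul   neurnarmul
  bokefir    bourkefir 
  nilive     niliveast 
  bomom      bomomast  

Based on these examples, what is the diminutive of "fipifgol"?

fiurpifgol

"fipifgol" ends in -l. The one such stem in the data (nenarmul → neurnarmul) inserts -ur- after the first vowel (as does bokefir), so the same rule applies.
The other patterns: stems ending in -g or -w change the last vowel to 'e'; stems ending in -e or -m add -ast.
So fipifgol → fiurpifgol.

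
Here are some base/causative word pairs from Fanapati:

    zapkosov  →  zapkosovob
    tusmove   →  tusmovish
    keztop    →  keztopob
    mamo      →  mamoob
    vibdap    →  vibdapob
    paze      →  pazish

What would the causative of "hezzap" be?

"hezzap" ends in -p. The stems ending in -p (keztop → keztopob, vibdap → vibdapob) add -ob.
The other pattern: stems ending in -e drop the final letter and add -ish.
So hezzap → hezzapob.

hezzapob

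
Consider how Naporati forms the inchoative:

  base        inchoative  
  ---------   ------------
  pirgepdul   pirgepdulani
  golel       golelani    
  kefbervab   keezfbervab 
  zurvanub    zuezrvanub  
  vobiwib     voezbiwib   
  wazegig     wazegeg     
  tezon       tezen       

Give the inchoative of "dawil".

dawilani

pirgepdul and zurvanub both have last vowel 'u' yet inflect differently (pirgepdulani, zuezrvanub), so the last vowel is not what conditions the rule; the final letter is.
"dawil" ends in -l. The stems ending in -l (pirgepdul → pirgepdulani, golel → golelani) add -ani.
The other patterns: stems ending in -b insert -ez- after the first vowel; stems ending in -g or -n change the last vowel to 'e'.
So dawil → dawilani.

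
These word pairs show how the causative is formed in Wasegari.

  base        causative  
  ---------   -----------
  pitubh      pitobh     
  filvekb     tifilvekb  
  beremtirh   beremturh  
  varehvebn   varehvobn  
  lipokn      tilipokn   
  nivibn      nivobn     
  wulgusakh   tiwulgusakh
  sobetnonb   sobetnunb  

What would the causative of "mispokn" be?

"mispokn" has second-to-last letter 'k'. The stems whose second-to-last letter is 'k' (filvekb → tifilvekb, wulgusakh → tiwulgusakh, lipokn → tilipokn) add the prefix ti-.
The other patterns: stems whose second-to-last letter is 'b' change the last vowel to 'o'; stems whose second-to-last letter is 'n' or 'r' change the last vowel to 'u'.
So mispokn → timispokn.

timispokn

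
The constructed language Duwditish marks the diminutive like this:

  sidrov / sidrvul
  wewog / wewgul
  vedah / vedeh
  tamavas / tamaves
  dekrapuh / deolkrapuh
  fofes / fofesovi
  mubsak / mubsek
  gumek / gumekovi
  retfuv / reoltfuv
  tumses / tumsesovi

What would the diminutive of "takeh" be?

dekrapuh and vedah both end in -h yet inflect differently (deolkrapuh, vedeh), so the final letter is not what conditions the rule; the last vowel is.
"takeh" has last vowel 'e'. The stems whose last vowel is 'e' (tumses → tumsesovi, gumek → gumekovi, fofes → fofesovi) add -ovi.
The other patterns: stems whose last vowel is 'u' insert -ol- after the first vowel; stems whose last vowel is 'a' change the last vowel to 'e'; stems whose last vowel is 'o' delete the last vowel and add -ul.
So takeh → takehovi.

takehovi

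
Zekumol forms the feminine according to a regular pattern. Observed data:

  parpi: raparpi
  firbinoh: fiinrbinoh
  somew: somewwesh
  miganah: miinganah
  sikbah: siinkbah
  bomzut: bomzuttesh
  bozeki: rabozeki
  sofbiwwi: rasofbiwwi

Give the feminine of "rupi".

rarupi

"rupi" ends in -i. The stems ending in -i (sofbiwwi → rasofbiwwi, bozeki → rabozeki, parpi → raparpi) add the prefix ra-.
The other patterns: stems ending in -h insert -in- after the first vowel; stems ending in -t or -w double the final consonant and add -esh.
So rupi → rarupi.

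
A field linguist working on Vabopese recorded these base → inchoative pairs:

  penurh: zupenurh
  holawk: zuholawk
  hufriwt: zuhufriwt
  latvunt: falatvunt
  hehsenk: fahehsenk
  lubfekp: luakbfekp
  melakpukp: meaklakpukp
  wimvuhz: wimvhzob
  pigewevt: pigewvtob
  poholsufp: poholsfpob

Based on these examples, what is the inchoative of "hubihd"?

hubhdob

"hubihd" has second-to-last letter 'h'. The one such stem in the data (wimvuhz → wimvhzob) deletes the last vowel and adds -ob (as do pigewevt, poholsufp), so the same rule applies.
The other patterns: stems whose second-to-last letter is 'r' or 'w' add the prefix zu-; stems whose second-to-last letter is 'n' add the prefix fa-; stems whose second-to-last letter is 'k' insert -ak- after the first vowel.
So hubihd → hubhdob.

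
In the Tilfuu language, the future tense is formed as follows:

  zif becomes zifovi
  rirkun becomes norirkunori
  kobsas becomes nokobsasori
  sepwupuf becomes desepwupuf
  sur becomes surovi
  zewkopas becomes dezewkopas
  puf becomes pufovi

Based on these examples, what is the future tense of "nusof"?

nonusofori

kobsas and zewkopas both end in -s yet inflect differently (nokobsasori, dezewkopas), so the final letter is not what conditions the rule; the number of vowels is.
"nusof" has 2 vowels. The stems with 2 vowels (kobsas → nokobsasori, rirkun → norirkunori) add no- … -ori around the stem.
So nusof → nonusofori.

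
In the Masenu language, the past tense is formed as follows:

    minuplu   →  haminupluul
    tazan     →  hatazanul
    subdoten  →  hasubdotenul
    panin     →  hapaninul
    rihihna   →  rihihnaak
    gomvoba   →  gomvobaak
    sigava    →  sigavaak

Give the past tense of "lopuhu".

halopuhuul

"lopuhu" ends in -u. The one such stem in the data (minuplu → haminupluul) adds ha- … -ul around the stem, so the same rule applies.
The other pattern: stems ending in -a add -ak.
So lopuhu → halopuhuul.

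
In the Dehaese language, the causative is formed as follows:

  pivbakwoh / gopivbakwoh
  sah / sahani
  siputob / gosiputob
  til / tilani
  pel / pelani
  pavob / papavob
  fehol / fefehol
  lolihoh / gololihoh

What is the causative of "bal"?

balani

til and fehol both end in -l yet inflect differently (tilani, fefehol), so the final letter is not what conditions the rule; the number of vowels is.
"bal" has 1 vowel. The stems with 1 vowel (sah → sahani, til → tilani, pel → pelani) add -ani.
The other patterns: stems with 2 vowels repeat the first consonant+vowel as a prefix; stems with 3 vowels add the prefix go-.
So bal → balani.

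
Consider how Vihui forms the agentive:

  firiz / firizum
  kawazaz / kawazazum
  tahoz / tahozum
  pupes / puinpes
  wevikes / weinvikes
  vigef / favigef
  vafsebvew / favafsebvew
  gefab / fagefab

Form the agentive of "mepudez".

mepudezum

"mepudez" ends in -z. The stems ending in -z (firiz → firizum, kawazaz → kawazazum, tahoz → tahozum) add -um.
So mepudez → mepudezum.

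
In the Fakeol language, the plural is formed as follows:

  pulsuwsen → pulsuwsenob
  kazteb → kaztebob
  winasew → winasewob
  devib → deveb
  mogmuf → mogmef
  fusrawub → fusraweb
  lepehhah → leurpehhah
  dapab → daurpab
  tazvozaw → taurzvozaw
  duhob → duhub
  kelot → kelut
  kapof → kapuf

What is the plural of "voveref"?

voverefob

kazteb and devib both end in -b yet inflect differently (kaztebob, deveb), so the final letter is not what conditions the rule; the last vowel is.
"voveref" has last vowel 'e'. The stems whose last vowel is 'e' (pulsuwsen → pulsuwsenob, kazteb → kaztebob, winasew → winasewob) add -ob.
The other patterns: stems whose last vowel is 'i' or 'u' change the last vowel to 'e'; stems whose last vowel is 'a' insert -ur- after the first vowel; stems whose last vowel is 'o' change the last vowel to 'u'.
So voveref → voverefob.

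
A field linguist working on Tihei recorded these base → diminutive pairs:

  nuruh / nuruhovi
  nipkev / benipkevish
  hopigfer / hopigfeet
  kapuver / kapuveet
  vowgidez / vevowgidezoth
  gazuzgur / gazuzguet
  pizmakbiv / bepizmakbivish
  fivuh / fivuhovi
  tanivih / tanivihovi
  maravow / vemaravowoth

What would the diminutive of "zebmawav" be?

"zebmawav" ends in -v. The stems ending in -v (pizmakbiv → bepizmakbivish, nipkev → benipkevish) add be- … -ish around the stem.
The other patterns: stems ending in -h add -ovi; stems ending in -r drop the final letter and add -et; stems ending in -w or -z add ve- … -oth around the stem.
So zebmawav → bezebmawavish.

bezebmawavish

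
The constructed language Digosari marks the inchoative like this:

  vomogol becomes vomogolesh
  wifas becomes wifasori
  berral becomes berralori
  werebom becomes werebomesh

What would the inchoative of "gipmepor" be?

"gipmepor" has last vowel 'o'. The stems whose last vowel is 'o' (werebom → werebomesh, vomogol → vomogolesh) add -esh.
So gipmepor → gipmeporesh.

gipmeporesh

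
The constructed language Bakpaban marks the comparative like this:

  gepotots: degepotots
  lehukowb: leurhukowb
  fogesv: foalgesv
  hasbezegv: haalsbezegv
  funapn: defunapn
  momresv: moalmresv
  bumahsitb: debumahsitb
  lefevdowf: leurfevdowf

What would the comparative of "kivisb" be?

"kivisb" has second-to-last letter 's'. The stems whose second-to-last letter is 's' (fogesv → foalgesv, momresv → moalmresv) insert -al- after the first vowel.
The other patterns: stems whose second-to-last letter is 'w' insert -ur- after the first vowel; stems whose second-to-last letter is 'p' or 't' add the prefix de-.
So kivisb → kialvisb.

kialvisb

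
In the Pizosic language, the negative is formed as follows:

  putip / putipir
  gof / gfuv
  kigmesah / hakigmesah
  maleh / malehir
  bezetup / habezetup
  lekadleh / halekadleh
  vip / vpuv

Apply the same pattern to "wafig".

vip and putip both end in -p yet inflect differently (vpuv, putipir), so the final letter is not what conditions the rule; the number of vowels is.
"wafig" has 2 vowels. The stems with 2 vowels (maleh → malehir, putip → putipir) add -ir.
The other patterns: stems with 1 vowel delete the last vowel and add -uv; stems with 3 vowels add the prefix ha-.
So wafig → wafigir.

wafigir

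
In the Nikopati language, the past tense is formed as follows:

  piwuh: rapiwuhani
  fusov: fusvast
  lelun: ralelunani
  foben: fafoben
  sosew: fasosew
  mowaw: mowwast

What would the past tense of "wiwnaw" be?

lelun and foben both end in -n yet inflect differently (ralelunani, fafoben), so the final letter is not what conditions the rule; the last vowel is.
"wiwnaw" has last vowel 'a'. The one such stem in the data (mowaw → mowwast) deletes the last vowel and adds -ast (as does fusov), so the same rule applies.
So wiwnaw → wiwnwast.

wiwnwast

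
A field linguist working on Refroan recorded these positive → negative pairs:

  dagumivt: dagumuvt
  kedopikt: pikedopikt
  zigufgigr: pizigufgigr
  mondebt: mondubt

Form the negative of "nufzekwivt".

nufzekwuvt

kedopikt and mondebt both end in -t yet inflect differently (pikedopikt, mondubt), so the final letter is not what conditions the rule; the second-to-last letter is.
"nufzekwivt" has second-to-last letter 'v'. The one such stem in the data (dagumivt → dagumuvt) changes the last vowel to 'u' (as does mondebt), so the same rule applies.
So nufzekwivt → nufzekwuvt.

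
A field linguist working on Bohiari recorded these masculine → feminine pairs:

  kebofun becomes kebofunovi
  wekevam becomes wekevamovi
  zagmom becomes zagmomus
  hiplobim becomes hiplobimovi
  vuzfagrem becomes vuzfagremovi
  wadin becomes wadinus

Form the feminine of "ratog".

"ratog" has 2 vowels. The stems with 2 vowels (zagmom → zagmomus, wadin → wadinus) add -us.
The other pattern: stems with 3 vowels add -ovi.
So ratog → ratogus.

ratogus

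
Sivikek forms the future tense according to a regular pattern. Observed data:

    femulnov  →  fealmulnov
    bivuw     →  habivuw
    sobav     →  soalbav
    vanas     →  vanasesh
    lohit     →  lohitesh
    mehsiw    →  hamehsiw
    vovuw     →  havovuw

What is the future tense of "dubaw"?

mehsiw and lohit both have last vowel 'i' yet inflect differently (hamehsiw, lohitesh), so the last vowel is not what conditions the rule; the final letter is.
"dubaw" ends in -w. The stems ending in -w (vovuw → havovuw, mehsiw → hamehsiw, bivuw → habivuw) add the prefix ha-.
So dubaw → hadubaw.

hadubaw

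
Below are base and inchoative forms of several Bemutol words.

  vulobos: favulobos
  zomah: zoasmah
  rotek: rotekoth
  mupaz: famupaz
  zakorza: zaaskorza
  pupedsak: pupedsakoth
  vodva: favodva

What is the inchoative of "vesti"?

zakorza and vodva both end in -a yet inflect differently (zaaskorza, favodva), so the final letter is not what conditions the rule; the first letter is.
"vesti" begins with v-. The stems beginning with v- (vulobos → favulobos, vodva → favodva) add the prefix fa-.
The other patterns: stems beginning with p- or r- add -oth; stems beginning with z- insert -as- after the first vowel.
So vesti → favesti.

favesti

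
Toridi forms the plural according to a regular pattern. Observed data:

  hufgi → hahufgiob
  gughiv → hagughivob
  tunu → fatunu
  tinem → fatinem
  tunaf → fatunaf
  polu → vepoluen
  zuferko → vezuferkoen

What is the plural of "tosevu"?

fatosevu

tunu and polu both end in -u yet inflect differently (fatunu, vepoluen), so the final letter is not what conditions the rule; the first letter is.
"tosevu" begins with t-. The stems beginning with t- (tunu → fatunu, tinem → fatinem, tunaf → fatunaf) add the prefix fa-.
The other patterns: stems beginning with g- or h- add ha- … -ob around the stem; stems beginning with p- or z- add ve- … -en around the stem.
So tosevu → fatosevu.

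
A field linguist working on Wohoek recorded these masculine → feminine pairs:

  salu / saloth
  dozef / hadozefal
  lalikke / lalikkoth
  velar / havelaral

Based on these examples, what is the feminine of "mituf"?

dozef and lalikke both have last vowel 'e' yet inflect differently (hadozefal, lalikkoth), so the last vowel is not what conditions the rule; whether the stem ends in a vowel or a consonant is.
"mituf" ends in a consonant. The stems ending in a consonant (dozef → hadozefal, velar → havelaral) add ha- … -al around the stem.
The other pattern: stems ending in a vowel drop the final letter and add -oth.
So mituf → hamitufal.

hamitufal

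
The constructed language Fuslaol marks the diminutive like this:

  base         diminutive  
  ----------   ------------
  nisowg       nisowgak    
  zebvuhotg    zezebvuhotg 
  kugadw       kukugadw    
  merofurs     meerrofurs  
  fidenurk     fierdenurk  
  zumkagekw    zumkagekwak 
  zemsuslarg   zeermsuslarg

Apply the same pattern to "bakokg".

zebvuhotg and zemsuslarg both end in -g yet inflect differently (zezebvuhotg, zeermsuslarg), so the final letter is not what conditions the rule; the second-to-last letter is.
"bakokg" has second-to-last letter 'k'. The one such stem in the data (zumkagekw → zumkagekwak) adds -ak, so the same rule applies.
The other patterns: stems whose second-to-last letter is 'd' or 't' repeat the first consonant+vowel as a prefix; stems whose second-to-last letter is 'r' insert -er- after the first vowel.
So bakokg → bakokgak.

bakokgak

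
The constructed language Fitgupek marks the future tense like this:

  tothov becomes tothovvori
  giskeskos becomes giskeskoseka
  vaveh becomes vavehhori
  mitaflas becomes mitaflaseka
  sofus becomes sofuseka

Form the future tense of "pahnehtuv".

giskeskos and tothov both have last vowel 'o' yet inflect differently (giskeskoseka, tothovvori), so the last vowel is not what conditions the rule; the final letter is.
"pahnehtuv" ends in -v. The one such stem in the data (tothov → tothovvori) doubles the final consonant and adds -ori (as does vaveh), so the same rule applies.
So pahnehtuv → pahnehtuvvori.

pahnehtuvvori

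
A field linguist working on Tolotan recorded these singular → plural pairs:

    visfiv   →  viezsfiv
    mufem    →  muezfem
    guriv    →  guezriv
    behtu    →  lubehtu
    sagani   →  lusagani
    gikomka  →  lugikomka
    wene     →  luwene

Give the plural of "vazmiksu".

"vazmiksu" ends in a vowel. The stems ending in a vowel (behtu → lubehtu, sagani → lusagani, gikomka → lugikomka) add the prefix lu-.
So vazmiksu → luvazmiksu.

luvazmiksu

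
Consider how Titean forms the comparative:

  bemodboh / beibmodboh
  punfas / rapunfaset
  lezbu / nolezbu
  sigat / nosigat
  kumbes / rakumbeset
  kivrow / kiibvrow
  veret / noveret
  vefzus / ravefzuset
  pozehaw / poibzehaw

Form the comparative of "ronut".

"ronut" ends in -t. The stems ending in -t (veret → noveret, sigat → nosigat) add the prefix no-.
The other patterns: stems ending in -h or -w insert -ib- after the first vowel; stems ending in -s add ra- … -et around the stem.
So ronut → noronut.

noronut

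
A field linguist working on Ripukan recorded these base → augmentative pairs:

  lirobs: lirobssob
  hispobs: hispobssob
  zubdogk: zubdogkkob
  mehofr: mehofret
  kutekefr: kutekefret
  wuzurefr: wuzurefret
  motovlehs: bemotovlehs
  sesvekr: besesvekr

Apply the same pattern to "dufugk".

dufugkkob

lirobs and motovlehs both end in -s yet inflect differently (lirobssob, bemotovlehs), so the final letter is not what conditions the rule; the second-to-last letter is.
"dufugk" has second-to-last letter 'g'. The one such stem in the data (zubdogk → zubdogkkob) doubles the final consonant and adds -ob (as do lirobs, hispobs), so the same rule applies.
The other patterns: stems whose second-to-last letter is 'f' add -et; stems whose second-to-last letter is 'h' or 'k' add the prefix be-.
So dufugk → dufugkkob.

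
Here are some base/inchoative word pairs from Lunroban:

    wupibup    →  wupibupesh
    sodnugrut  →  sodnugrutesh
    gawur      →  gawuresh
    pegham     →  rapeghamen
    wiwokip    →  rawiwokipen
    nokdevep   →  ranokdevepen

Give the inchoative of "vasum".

wupibup and wiwokip both end in -p yet inflect differently (wupibupesh, rawiwokipen), so the final letter is not what conditions the rule; the last vowel is.
"vasum" has last vowel 'u'. The stems whose last vowel is 'u' (wupibup → wupibupesh, sodnugrut → sodnugrutesh, gawur → gawuresh) add -esh.
The other pattern: stems whose last vowel is 'a', 'e' or 'i' add ra- … -en around the stem.
So vasum → vasumesh.

vasumesh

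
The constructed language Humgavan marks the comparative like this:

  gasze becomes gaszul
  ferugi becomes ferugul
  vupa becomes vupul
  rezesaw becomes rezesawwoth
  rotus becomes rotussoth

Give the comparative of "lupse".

lupsul

vupa and rezesaw both have last vowel 'a' yet inflect differently (vupul, rezesawwoth), so the last vowel is not what conditions the rule; whether the stem ends in a vowel or a consonant is.
"lupse" ends in a vowel. The stems ending in a vowel (gasze → gaszul, ferugi → ferugul, vupa → vupul) drop the final letter and add -ul.
So lupse → lupsul.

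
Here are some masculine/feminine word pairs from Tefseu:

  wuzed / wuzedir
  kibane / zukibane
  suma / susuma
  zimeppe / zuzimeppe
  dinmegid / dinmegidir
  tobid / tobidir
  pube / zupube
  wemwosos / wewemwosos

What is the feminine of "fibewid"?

"fibewid" ends in -d. The stems ending in -d (tobid → tobidir, wuzed → wuzedir, dinmegid → dinmegidir) add -ir.
The other patterns: stems ending in -e add the prefix zu-; stems ending in -a or -s repeat the first consonant+vowel as a prefix.
So fibewid → fibewidir.

fibewidir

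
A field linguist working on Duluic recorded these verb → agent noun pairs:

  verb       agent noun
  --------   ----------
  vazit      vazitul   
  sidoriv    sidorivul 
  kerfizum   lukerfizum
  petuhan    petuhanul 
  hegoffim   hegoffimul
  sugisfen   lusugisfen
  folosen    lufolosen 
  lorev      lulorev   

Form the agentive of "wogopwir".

folosen and petuhan both end in -n yet inflect differently (lufolosen, petuhanul), so the final letter is not what conditions the rule; the last vowel is.
"wogopwir" has last vowel 'i'. The stems whose last vowel is 'i' (sidoriv → sidorivul, hegoffim → hegoffimul, vazit → vazitul) add -ul.
So wogopwir → wogopwirul.

wogopwirul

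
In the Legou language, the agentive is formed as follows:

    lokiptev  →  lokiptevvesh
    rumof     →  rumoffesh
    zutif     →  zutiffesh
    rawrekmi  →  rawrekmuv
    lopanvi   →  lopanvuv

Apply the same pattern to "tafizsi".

tafizsuv

rawrekmi and zutif both have last vowel 'i' yet inflect differently (rawrekmuv, zutiffesh), so the last vowel is not what conditions the rule; the final letter is.
"tafizsi" ends in -i. The stems ending in -i (rawrekmi → rawrekmuv, lopanvi → lopanvuv) drop the final letter and add -uv.
The other pattern: stems ending in -f or -v double the final consonant and add -esh.
So tafizsi → tafizsuv.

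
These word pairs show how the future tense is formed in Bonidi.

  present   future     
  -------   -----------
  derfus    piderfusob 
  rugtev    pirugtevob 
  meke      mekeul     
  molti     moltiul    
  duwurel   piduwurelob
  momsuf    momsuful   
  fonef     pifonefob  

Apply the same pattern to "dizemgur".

momsuf and fonef both end in -f yet inflect differently (momsuful, pifonefob), so the final letter is not what conditions the rule; the first letter is.
"dizemgur" begins with d-. The stems beginning with d- (duwurel → piduwurelob, derfus → piderfusob) add pi- … -ob around the stem.
The other pattern: stems beginning with m- add -ul.
So dizemgur → pidizemgurob.

pidizemgurob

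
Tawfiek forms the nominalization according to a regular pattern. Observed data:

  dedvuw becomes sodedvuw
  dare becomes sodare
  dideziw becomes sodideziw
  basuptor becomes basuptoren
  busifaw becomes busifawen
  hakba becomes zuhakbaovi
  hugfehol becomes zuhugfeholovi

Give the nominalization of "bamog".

dedvuw and busifaw both end in -w yet inflect differently (sodedvuw, busifawen), so the final letter is not what conditions the rule; the first letter is.
"bamog" begins with b-. The stems beginning with b- (basuptor → basuptoren, busifaw → busifawen) add -en.
The other patterns: stems beginning with d- add the prefix so-; stems beginning with h- add zu- … -ovi around the stem.
So bamog → bamogen.

bamogen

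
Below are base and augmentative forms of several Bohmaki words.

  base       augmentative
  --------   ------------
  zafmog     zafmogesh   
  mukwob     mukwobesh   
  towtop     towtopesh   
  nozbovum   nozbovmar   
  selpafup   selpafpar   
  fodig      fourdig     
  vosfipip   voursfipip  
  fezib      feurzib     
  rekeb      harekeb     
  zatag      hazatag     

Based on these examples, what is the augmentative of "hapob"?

towtop and selpafup both end in -p yet inflect differently (towtopesh, selpafpar), so the final letter is not what conditions the rule; the last vowel is.
"hapob" has last vowel 'o'. The stems whose last vowel is 'o' (zafmog → zafmogesh, mukwob → mukwobesh, towtop → towtopesh) add -esh.
The other patterns: stems whose last vowel is 'u' delete the last vowel and add -ar; stems whose last vowel is 'i' insert -ur- after the first vowel; stems whose last vowel is 'a' or 'e' add the prefix ha-.
So hapob → hapobesh.

hapobesh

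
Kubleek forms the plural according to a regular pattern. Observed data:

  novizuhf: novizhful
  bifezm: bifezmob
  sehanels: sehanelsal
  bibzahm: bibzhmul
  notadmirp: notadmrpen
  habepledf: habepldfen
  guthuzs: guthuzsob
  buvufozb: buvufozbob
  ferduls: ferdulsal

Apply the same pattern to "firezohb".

firezhbul

"firezohb" has second-to-last letter 'h'. The stems whose second-to-last letter is 'h' (novizuhf → novizhful, bibzahm → bibzhmul) delete the last vowel and add -ul.
The other patterns: stems whose second-to-last letter is 'z' add -ob; stems whose second-to-last letter is 'l' add -al; stems whose second-to-last letter is 'd' or 'r' delete the last vowel and add -en.
So firezohb → firezhbul.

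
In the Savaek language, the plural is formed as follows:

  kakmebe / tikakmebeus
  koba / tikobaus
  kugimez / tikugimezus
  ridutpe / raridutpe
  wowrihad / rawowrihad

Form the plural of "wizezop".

rawizezop

kakmebe and ridutpe both end in -e yet inflect differently (tikakmebeus, raridutpe), so the final letter is not what conditions the rule; the first letter is.
"wizezop" begins with w-. The one such stem in the data (wowrihad → rawowrihad) adds the prefix ra-, so the same rule applies.
The other pattern: stems beginning with k- add ti- … -us around the stem.
So wizezop → rawizezop.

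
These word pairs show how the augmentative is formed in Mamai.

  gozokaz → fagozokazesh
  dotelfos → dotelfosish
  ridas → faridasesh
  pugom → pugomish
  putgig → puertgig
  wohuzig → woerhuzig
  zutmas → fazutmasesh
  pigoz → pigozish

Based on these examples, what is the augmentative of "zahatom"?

zahatomish

dotelfos and ridas both end in -s yet inflect differently (dotelfosish, faridasesh), so the final letter is not what conditions the rule; the last vowel is.
"zahatom" has last vowel 'o'. The stems whose last vowel is 'o' (pugom → pugomish, dotelfos → dotelfosish, pigoz → pigozish) add -ish.
So zahatom → zahatomish.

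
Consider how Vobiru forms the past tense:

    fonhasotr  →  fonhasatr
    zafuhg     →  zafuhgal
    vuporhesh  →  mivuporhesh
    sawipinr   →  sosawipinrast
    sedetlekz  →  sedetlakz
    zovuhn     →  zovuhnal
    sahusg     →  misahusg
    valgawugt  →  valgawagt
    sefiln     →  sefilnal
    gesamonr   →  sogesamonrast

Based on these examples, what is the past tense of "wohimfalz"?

"wohimfalz" has second-to-last letter 'l'. The one such stem in the data (sefiln → sefilnal) adds -al, so the same rule applies.
So wohimfalz → wohimfalzal.

wohimfalzal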